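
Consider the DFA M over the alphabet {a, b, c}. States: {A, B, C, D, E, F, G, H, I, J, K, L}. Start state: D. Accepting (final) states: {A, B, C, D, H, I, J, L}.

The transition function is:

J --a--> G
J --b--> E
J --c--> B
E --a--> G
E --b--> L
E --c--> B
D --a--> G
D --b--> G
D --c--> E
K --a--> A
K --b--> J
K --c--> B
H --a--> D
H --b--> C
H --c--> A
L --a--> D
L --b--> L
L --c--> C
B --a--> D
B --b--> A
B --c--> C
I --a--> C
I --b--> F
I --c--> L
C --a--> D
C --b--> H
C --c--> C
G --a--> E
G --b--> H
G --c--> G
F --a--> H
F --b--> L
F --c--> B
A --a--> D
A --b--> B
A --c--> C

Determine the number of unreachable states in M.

4

Starting at D and following transitions, the reachable set is {A, B, C, D, E, G, H, L}. That leaves F, I, J, K unreachable — 4 in total.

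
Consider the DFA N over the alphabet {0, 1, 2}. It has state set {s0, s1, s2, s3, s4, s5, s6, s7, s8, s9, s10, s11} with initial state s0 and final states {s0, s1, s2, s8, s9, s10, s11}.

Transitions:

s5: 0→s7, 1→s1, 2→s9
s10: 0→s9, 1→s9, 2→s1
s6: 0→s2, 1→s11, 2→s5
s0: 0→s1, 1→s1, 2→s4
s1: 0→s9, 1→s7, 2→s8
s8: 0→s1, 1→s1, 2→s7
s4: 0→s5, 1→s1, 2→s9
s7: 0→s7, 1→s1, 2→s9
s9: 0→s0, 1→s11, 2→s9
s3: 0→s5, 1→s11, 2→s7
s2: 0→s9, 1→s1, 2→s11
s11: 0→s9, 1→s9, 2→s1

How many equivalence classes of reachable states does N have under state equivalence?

First remove the unreachable states {s2,s3,s6,s10}; 8 states remain.
P0 = {s0,s1,s8,s9,s11} | {s4,s5,s7}.
Refine {s0,s1,s8,s9,s11} on symbol 1: members go to different blocks, giving {s0,s8,s9,s11} and {s1}.
Split {s0,s8,s9,s11} by δ(·,0) → {s0,s8} and {s9,s11}.
Split {s9,s11} by δ(·,0) → {s9} and {s11}.
The partition is now stable with 5 blocks: {s0,s8} | {s4,s5,s7} | {s1} | {s9} | {s11}.

5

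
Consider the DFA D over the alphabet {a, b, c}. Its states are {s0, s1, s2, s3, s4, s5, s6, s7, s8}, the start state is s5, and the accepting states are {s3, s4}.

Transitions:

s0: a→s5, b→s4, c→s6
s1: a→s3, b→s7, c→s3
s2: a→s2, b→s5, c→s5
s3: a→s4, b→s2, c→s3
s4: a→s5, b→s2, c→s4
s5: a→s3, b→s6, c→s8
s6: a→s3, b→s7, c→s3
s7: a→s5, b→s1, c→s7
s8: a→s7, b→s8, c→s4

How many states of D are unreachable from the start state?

1

Starting at s5 and following transitions, the reachable set is {s1, s2, s3, s4, s5, s6, s7, s8}. That leaves s0 unreachable — 1 in total.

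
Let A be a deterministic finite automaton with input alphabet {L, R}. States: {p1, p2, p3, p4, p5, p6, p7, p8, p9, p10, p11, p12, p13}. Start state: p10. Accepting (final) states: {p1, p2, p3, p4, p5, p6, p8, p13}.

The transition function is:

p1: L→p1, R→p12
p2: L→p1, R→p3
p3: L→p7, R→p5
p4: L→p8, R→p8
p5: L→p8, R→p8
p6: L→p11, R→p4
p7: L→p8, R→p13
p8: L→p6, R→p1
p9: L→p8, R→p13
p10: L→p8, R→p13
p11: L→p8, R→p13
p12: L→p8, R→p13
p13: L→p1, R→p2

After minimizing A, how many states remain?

First remove the unreachable states {p9}; 12 states remain.
Initial partition by acceptance: {p1,p2,p3,p4,p5,p6,p8,p13} | {p7,p10,p11,p12}.
Split {p1,p2,p3,p4,p5,p6,p8,p13} by δ(·,L) → {p1,p2,p4,p5,p8,p13} and {p3,p6}.
On input L, block {p1,p2,p4,p5,p8,p13} splits into {p1,p2,p4,p5,p13} and {p8}.
Refine {p1,p2,p4,p5,p13} on symbol L: members go to different blocks, giving {p1,p2,p13} and {p4,p5}.
Split {p1,p2,p13} by δ(·,R) → {p1} and {p2} and {p13}.
No further refinement is possible. Final partition (7 blocks): {p1} | {p7,p10,p11,p12} | {p3,p6} | {p8} | {p4,p5} | {p2} | {p13}.

7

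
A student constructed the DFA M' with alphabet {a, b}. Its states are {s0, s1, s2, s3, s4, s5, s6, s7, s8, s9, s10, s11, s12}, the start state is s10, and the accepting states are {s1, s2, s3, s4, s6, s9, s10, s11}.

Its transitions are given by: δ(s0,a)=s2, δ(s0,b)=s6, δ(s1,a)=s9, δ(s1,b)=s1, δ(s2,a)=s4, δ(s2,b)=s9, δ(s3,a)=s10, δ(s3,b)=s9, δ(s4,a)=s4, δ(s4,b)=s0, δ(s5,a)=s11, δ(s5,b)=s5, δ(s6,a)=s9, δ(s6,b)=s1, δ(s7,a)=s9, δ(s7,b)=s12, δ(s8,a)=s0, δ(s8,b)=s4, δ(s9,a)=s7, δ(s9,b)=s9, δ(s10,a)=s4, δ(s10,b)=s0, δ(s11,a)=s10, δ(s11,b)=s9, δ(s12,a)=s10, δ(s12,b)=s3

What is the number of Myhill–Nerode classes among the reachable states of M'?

First remove the unreachable states {s5,s8,s11}; 10 states remain.
Start with accepting vs non-accepting: {s1,s2,s3,s4,s6,s9,s10} | {s0,s7,s12}.
Split {s1,s2,s3,s4,s6,s9,s10} by δ(·,a) → {s1,s2,s3,s4,s6,s10} and {s9}.
Refine {s1,s2,s3,s4,s6,s10} on symbol a: members go to different blocks, giving {s2,s3,s4,s10} and {s1,s6}.
Split {s2,s3,s4,s10} by δ(·,b) → {s2,s3} and {s4,s10}.
Refine {s0,s7,s12} on symbol a: members go to different blocks, giving {s0} and {s7} and {s12}.
The partition is now stable with 7 blocks: {s2,s3} | {s0} | {s9} | {s1,s6} | {s4,s10} | {s7} | {s12}.

7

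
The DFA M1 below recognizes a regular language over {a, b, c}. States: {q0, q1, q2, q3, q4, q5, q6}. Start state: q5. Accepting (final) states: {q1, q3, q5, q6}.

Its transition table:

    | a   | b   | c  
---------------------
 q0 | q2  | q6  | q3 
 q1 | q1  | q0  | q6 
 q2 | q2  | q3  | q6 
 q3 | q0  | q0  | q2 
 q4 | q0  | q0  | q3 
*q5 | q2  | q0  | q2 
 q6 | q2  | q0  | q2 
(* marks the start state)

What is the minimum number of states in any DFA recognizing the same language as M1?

Reachable states from the start: {q0,q2,q3,q5,q6}. Unreachable: {q1,q4} — drop them.
P0 = {q3,q5,q6} | {q0,q2}.
Stable partition: {q3,q5,q6} | {q0,q2} — 2 equivalence classes.

2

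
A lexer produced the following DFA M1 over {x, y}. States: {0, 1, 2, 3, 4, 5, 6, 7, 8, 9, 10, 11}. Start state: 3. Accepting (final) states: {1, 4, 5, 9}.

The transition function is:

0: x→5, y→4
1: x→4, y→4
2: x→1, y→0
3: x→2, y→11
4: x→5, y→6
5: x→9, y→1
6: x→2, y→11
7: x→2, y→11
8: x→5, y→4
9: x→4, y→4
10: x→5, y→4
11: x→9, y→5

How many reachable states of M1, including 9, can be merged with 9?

Reachable states from the start: {0,1,2,3,4,5,6,9,11}. Unreachable: {7,8,10} — drop them.
P0 = {1,4,5,9} | {0,2,3,6,11}.
On input y, block {1,4,5,9} splits into {1,5,9} and {4}.
Refine {1,5,9} on symbol x: members go to different blocks, giving {1,9} and {5}.
Split {0,2,3,6,11} by δ(·,x) → {2,11} and {3,6} and {0}.
Split {2,11} by δ(·,y) → {2} and {11}.
No further refinement is possible. Final partition (7 blocks): {1,9} | {2} | {4} | {5} | {3,6} | {0} | {11}.
The equivalence class containing 9 is {1,9}, of size 2.

2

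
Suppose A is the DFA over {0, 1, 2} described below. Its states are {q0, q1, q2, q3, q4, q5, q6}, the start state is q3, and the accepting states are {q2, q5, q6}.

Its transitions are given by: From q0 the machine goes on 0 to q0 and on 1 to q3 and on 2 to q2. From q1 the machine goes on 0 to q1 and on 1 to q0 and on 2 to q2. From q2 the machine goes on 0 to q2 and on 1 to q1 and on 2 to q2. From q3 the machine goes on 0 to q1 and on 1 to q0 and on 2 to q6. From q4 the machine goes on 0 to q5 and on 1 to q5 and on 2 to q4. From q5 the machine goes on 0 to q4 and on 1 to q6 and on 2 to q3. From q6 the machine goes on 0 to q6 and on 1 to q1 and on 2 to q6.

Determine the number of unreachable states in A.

BFS from q3 reaches {q0, q1, q2, q3, q6}; the 2 state(s) q4, q5 are never visited.

2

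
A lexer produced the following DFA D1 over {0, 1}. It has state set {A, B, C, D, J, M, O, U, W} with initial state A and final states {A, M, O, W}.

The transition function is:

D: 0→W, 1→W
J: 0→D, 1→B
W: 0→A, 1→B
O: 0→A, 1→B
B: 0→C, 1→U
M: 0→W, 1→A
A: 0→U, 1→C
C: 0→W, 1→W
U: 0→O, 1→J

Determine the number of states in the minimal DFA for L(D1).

First remove the unreachable states {M}; 8 states remain.
Start with accepting vs non-accepting: {A,O,W} | {B,C,D,J,U}.
Split {A,O,W} by δ(·,0) → {O,W} and {A}.
Refine {B,C,D,J,U} on symbol 0: members go to different blocks, giving {C,D,U} and {B,J}.
Split {C,D,U} by δ(·,1) → {C,D} and {U}.
On input 1, block {B,J} splits into {J} and {B}.
The partition is now stable with 6 blocks: {O,W} | {C,D} | {A} | {J} | {U} | {B}.

6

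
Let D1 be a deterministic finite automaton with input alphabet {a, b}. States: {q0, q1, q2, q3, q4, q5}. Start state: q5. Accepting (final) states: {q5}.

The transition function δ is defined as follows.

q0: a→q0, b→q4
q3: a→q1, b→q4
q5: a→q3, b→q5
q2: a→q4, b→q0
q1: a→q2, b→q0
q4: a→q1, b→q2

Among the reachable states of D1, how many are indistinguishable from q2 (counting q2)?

5

Every state is reachable, so we keep all 6.
P0 = {q5} | {q0,q1,q2,q3,q4}.
Stable partition: {q5} | {q0,q1,q2,q3,q4} — 2 equivalence classes.
The equivalence class containing q2 is {q0,q1,q2,q3,q4}, of size 5.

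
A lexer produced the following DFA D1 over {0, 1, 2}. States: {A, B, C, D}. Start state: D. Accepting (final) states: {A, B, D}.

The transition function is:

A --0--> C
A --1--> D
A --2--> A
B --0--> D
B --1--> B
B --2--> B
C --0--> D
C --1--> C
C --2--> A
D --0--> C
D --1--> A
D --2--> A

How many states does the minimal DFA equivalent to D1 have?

First remove the unreachable states {B}; 3 states remain.
Start with accepting vs non-accepting: {A,D} | {C}.
The partition is now stable with 2 blocks: {A,D} | {C}.

2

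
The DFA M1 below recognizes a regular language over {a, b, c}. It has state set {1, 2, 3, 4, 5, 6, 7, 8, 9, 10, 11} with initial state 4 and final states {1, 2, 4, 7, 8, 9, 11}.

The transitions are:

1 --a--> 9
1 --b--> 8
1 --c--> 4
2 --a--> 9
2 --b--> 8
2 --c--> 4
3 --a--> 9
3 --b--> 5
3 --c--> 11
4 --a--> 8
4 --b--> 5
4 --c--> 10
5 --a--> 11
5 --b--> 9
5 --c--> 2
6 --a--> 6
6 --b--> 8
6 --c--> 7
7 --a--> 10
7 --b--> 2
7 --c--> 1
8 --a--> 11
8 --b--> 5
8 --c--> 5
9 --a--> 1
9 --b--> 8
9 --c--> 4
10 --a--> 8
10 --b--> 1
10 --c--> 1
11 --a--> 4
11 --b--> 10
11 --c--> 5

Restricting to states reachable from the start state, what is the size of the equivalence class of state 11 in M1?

Reachable states from the start: {1,2,4,5,8,9,10,11}. Unreachable: {3,6,7} — drop them.
Initial partition by acceptance: {1,2,4,8,9,11} | {5,10}.
On input b, block {1,2,4,8,9,11} splits into {1,2,9} and {4,8,11}.
The partition is now stable with 3 blocks: {1,2,9} | {5,10} | {4,8,11}.
The equivalence class containing 11 is {4,8,11}, of size 3.

3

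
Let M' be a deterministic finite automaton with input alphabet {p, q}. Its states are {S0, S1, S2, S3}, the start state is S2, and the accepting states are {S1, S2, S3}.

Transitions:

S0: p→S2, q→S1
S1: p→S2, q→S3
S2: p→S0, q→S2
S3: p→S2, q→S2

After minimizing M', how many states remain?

4

All states are reachable from the start state.
P0 = {S1,S2,S3} | {S0}.
Refine {S1,S2,S3} on symbol p: members go to different blocks, giving {S1,S3} and {S2}.
Refine {S1,S3} on symbol q: members go to different blocks, giving {S1} and {S3}.
No further refinement is possible. Final partition (4 blocks): {S1} | {S0} | {S2} | {S3}.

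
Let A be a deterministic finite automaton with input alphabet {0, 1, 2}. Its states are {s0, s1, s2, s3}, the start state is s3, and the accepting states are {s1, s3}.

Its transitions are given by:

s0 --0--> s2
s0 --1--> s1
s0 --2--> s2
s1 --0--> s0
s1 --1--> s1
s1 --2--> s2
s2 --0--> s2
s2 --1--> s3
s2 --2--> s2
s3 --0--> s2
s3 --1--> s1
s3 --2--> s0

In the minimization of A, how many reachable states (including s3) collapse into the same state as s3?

Every state is reachable, so we keep all 4.
P0 = {s1,s3} | {s0,s2}.
Stable partition: {s1,s3} | {s0,s2} — 2 equivalence classes.
The equivalence class containing s3 is {s1,s3}, of size 2.

2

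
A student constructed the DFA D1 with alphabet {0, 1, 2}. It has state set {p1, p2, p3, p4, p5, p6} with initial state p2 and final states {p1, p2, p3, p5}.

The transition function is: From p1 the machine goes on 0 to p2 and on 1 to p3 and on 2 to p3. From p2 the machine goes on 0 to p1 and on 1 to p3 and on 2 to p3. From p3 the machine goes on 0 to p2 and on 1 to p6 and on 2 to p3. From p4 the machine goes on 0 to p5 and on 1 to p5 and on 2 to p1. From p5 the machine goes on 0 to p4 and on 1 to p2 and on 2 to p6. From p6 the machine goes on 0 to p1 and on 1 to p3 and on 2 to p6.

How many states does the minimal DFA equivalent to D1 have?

First remove the unreachable states {p4,p5}; 4 states remain.
Initial partition by acceptance: {p1,p2,p3} | {p6}.
On input 1, block {p1,p2,p3} splits into {p1,p2} and {p3}.
Stable partition: {p1,p2} | {p6} | {p3} — 3 equivalence classes.

3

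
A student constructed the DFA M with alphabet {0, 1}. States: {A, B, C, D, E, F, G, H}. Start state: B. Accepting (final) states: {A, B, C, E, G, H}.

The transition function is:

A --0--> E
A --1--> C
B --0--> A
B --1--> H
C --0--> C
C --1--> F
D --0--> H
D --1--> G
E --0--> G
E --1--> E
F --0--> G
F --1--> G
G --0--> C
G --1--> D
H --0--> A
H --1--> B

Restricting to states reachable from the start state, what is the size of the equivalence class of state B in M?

Every state is reachable, so we keep all 8.
Initial partition by acceptance: {A,B,C,E,G,H} | {D,F}.
On input 1, block {A,B,C,E,G,H} splits into {A,B,E,H} and {C,G}.
On input 0, block {A,B,E,H} splits into {A,B,H} and {E}.
Split {A,B,H} by δ(·,0) → {B,H} and {A}.
Refine {D,F} on symbol 0: members go to different blocks, giving {D} and {F}.
On input 1, block {C,G} splits into {C} and {G}.
The partition is now stable with 7 blocks: {B,H} | {D} | {C} | {E} | {A} | {F} | {G}.
The equivalence class containing B is {B,H}, of size 2.

2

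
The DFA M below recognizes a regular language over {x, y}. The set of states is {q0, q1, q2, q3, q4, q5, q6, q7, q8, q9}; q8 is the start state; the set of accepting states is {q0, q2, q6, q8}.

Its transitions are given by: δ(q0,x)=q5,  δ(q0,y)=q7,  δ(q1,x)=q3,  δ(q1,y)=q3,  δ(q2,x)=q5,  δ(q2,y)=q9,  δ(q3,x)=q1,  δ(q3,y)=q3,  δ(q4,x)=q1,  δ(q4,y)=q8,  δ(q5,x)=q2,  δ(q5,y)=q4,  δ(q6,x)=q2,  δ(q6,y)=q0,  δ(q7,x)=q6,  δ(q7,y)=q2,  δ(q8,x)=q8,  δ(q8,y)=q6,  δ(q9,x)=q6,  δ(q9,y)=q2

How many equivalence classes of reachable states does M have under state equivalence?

7

Initial partition by acceptance: {q0,q2,q6,q8} | {q1,q3,q4,q5,q7,q9}.
Split {q0,q2,q6,q8} by δ(·,x) → {q0,q2} and {q6,q8}.
On input x, block {q1,q3,q4,q5,q7,q9} splits into {q1,q3,q4} and {q7,q9} and {q5}.
On input y, block {q1,q3,q4} splits into {q1,q3} and {q4}.
On input x, block {q6,q8} splits into {q6} and {q8}.
No further refinement is possible. Final partition (7 blocks): {q0,q2} | {q1,q3} | {q6} | {q7,q9} | {q5} | {q4} | {q8}.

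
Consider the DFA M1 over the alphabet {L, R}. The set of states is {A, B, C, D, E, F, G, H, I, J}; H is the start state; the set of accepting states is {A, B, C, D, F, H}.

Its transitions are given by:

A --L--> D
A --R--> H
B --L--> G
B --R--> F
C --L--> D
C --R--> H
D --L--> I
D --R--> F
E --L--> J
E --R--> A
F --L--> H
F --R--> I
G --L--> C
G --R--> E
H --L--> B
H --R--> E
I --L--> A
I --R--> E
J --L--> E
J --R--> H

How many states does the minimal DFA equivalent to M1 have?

7

All states are reachable from the start state.
Start with accepting vs non-accepting: {A,B,C,D,F,H} | {E,G,I,J}.
On input L, block {A,B,C,D,F,H} splits into {A,C,F,H} and {B,D}.
Split {A,C,F,H} by δ(·,L) → {A,C,H} and {F}.
Refine {A,C,H} on symbol R: members go to different blocks, giving {A,C} and {H}.
Refine {E,G,I,J} on symbol L: members go to different blocks, giving {E,J} and {G,I}.
On input R, block {E,J} splits into {E} and {J}.
Stable partition: {A,C} | {E} | {B,D} | {F} | {H} | {G,I} | {J} — 7 equivalence classes.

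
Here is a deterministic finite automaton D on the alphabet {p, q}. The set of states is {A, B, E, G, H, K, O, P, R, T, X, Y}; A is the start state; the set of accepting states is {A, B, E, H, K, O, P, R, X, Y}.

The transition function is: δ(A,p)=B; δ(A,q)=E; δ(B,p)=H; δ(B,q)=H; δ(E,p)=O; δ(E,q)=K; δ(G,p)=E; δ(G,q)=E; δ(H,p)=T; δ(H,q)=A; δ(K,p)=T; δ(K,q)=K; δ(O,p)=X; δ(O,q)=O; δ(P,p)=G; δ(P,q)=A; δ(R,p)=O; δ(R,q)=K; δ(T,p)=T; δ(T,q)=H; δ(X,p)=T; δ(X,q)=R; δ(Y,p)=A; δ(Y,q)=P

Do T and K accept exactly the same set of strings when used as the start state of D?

No

First remove the unreachable states {G,P,Y}; 9 states remain.
Initial partition by acceptance: {A,B,E,H,K,O,R,X} | {T}.
On input p, block {A,B,E,H,K,O,R,X} splits into {A,B,E,O,R} and {H,K,X}.
Refine {A,B,E,O,R} on symbol p: members go to different blocks, giving {A,E,R} and {B,O}.
Refine {A,E,R} on symbol q: members go to different blocks, giving {E,R} and {A}.
Split {H,K,X} by δ(·,q) → {H} and {X} and {K}.
On input p, block {B,O} splits into {O} and {B}.
No further refinement is possible. Final partition (8 blocks): {E,R} | {T} | {H} | {O} | {A} | {X} | {K} | {B}.
T and K end up in different blocks, so they are distinguishable. For instance, the string 'ε' is accepted from only K.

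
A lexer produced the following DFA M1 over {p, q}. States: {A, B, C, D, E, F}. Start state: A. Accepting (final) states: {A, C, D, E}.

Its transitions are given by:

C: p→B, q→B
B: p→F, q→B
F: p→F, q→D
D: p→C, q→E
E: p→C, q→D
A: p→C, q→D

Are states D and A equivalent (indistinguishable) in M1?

Yes

Every state is reachable, so we keep all 6.
P0 = {A,C,D,E} | {B,F}.
Refine {A,C,D,E} on symbol p: members go to different blocks, giving {A,D,E} and {C}.
On input q, block {B,F} splits into {B} and {F}.
The partition is now stable with 4 blocks: {A,D,E} | {B} | {C} | {F}.
D and A lie in the same block of the stable partition, so they are equivalent — no string distinguishes them.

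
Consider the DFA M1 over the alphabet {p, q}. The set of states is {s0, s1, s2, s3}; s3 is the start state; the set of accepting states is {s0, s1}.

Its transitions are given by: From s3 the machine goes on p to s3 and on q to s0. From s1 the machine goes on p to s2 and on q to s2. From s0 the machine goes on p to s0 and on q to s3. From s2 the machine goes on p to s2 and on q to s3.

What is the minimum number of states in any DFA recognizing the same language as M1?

2

First remove the unreachable states {s1,s2}; 2 states remain.
P0 = {s0} | {s3}.
Stable partition: {s0} | {s3} — 2 equivalence classes.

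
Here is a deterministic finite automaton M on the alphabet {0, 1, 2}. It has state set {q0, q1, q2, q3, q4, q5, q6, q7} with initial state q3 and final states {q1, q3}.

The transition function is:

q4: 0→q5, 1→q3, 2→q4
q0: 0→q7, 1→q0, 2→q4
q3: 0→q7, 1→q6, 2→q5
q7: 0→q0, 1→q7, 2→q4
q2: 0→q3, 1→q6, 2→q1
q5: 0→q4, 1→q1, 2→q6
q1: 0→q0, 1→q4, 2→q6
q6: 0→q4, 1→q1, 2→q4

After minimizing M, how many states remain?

First remove the unreachable states {q2}; 7 states remain.
Start with accepting vs non-accepting: {q1,q3} | {q0,q4,q5,q6,q7}.
On input 1, block {q0,q4,q5,q6,q7} splits into {q4,q5,q6} and {q0,q7}.
The partition is now stable with 3 blocks: {q1,q3} | {q4,q5,q6} | {q0,q7}.

3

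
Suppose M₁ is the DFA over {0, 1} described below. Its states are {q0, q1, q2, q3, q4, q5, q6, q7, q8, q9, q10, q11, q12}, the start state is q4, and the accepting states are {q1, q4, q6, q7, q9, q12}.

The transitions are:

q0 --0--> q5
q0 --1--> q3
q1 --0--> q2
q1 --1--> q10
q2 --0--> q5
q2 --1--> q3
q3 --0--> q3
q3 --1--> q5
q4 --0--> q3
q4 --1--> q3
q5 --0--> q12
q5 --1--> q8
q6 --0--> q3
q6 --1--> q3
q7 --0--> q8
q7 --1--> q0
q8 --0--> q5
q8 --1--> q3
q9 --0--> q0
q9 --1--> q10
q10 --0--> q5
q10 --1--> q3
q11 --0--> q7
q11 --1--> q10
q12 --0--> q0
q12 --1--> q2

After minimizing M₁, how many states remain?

States {q1,q6,q7,q9,q10,q11} cannot be reached from the start state, so discard them.
Initial partition by acceptance: {q4,q12} | {q0,q2,q3,q5,q8}.
Refine {q0,q2,q3,q5,q8} on symbol 0: members go to different blocks, giving {q0,q2,q3,q8} and {q5}.
Refine {q0,q2,q3,q8} on symbol 0: members go to different blocks, giving {q0,q2,q8} and {q3}.
Split {q4,q12} by δ(·,0) → {q4} and {q12}.
No further refinement is possible. Final partition (5 blocks): {q4} | {q0,q2,q8} | {q5} | {q3} | {q12}.

5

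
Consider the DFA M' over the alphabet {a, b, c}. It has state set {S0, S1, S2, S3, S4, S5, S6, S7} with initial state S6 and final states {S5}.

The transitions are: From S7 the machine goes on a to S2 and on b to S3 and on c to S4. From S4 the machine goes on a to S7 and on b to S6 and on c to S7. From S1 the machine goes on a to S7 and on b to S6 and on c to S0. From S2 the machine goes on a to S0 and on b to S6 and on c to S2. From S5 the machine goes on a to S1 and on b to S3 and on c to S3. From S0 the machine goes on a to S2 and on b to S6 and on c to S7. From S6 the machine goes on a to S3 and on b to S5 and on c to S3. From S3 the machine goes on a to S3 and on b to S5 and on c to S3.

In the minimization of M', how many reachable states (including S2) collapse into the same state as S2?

5

Start with accepting vs non-accepting: {S5} | {S0,S1,S2,S3,S4,S6,S7}.
Refine {S0,S1,S2,S3,S4,S6,S7} on symbol b: members go to different blocks, giving {S0,S1,S2,S4,S7} and {S3,S6}.
Stable partition: {S5} | {S0,S1,S2,S4,S7} | {S3,S6} — 3 equivalence classes.
The equivalence class containing S2 is {S0,S1,S2,S4,S7}, of size 5.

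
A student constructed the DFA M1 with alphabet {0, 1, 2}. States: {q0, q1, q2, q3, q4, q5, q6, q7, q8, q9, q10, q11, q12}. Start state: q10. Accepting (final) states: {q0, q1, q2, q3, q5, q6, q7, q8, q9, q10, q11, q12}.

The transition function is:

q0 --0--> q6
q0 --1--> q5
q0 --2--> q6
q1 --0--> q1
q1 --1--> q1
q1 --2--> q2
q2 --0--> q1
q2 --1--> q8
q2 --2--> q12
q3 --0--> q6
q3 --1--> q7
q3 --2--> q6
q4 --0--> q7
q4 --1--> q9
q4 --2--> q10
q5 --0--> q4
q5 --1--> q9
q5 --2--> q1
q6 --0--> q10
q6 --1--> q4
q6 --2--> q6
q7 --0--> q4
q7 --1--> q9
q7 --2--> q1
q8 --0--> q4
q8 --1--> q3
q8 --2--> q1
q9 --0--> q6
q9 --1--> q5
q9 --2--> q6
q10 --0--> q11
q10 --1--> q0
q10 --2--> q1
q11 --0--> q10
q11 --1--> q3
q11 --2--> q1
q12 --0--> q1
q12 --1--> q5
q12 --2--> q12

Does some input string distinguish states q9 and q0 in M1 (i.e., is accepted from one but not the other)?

Every state is reachable, so we keep all 13.
Start with accepting vs non-accepting: {q0,q1,q2,q3,q5,q6,q7,q8,q9,q10,q11,q12} | {q4}.
Refine {q0,q1,q2,q3,q5,q6,q7,q8,q9,q10,q11,q12} on symbol 0: members go to different blocks, giving {q0,q1,q2,q3,q6,q9,q10,q11,q12} and {q5,q7,q8}.
On input 1, block {q0,q1,q2,q3,q6,q9,q10,q11,q12} splits into {q0,q2,q3,q9,q12} and {q1,q10,q11} and {q6}.
Refine {q0,q2,q3,q9,q12} on symbol 0: members go to different blocks, giving {q0,q3,q9} and {q2,q12}.
Split {q1,q10,q11} by δ(·,1) → {q10,q11} and {q1}.
The partition is now stable with 7 blocks: {q0,q3,q9} | {q4} | {q5,q7,q8} | {q10,q11} | {q6} | {q2,q12} | {q1}.
q9 and q0 lie in the same block of the stable partition, so they are equivalent — no string distinguishes them.

No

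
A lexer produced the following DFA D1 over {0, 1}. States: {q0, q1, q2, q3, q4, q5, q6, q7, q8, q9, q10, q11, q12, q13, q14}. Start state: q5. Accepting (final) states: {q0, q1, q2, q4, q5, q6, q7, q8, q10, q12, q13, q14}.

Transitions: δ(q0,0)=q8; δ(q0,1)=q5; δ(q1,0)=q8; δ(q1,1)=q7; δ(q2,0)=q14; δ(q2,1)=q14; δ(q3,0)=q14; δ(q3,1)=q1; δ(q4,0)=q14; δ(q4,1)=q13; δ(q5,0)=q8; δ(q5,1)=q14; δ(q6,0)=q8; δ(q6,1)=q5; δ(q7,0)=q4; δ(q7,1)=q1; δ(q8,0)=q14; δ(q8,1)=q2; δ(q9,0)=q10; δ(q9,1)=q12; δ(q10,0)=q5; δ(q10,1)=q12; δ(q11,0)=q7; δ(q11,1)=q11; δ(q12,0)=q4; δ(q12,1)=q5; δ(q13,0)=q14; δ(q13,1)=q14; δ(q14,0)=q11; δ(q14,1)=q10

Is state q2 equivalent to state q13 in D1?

States {q0,q3,q6,q9} cannot be reached from the start state, so discard them.
Start with accepting vs non-accepting: {q1,q2,q4,q5,q7,q8,q10,q12,q13,q14} | {q11}.
Refine {q1,q2,q4,q5,q7,q8,q10,q12,q13,q14} on symbol 0: members go to different blocks, giving {q1,q2,q4,q5,q7,q8,q10,q12,q13} and {q14}.
Refine {q1,q2,q4,q5,q7,q8,q10,q12,q13} on symbol 0: members go to different blocks, giving {q1,q5,q7,q10,q12} and {q2,q4,q8,q13}.
Refine {q1,q5,q7,q10,q12} on symbol 0: members go to different blocks, giving {q1,q5,q7,q12} and {q10}.
Split {q1,q5,q7,q12} by δ(·,1) → {q1,q7,q12} and {q5}.
Split {q1,q7,q12} by δ(·,1) → {q1,q7} and {q12}.
On input 1, block {q2,q4,q8,q13} splits into {q2,q13} and {q4,q8}.
The partition is now stable with 8 blocks: {q1,q7} | {q11} | {q14} | {q2,q13} | {q10} | {q5} | {q12} | {q4,q8}.
q2 and q13 lie in the same block of the stable partition, so they are equivalent — no string distinguishes them.

Yes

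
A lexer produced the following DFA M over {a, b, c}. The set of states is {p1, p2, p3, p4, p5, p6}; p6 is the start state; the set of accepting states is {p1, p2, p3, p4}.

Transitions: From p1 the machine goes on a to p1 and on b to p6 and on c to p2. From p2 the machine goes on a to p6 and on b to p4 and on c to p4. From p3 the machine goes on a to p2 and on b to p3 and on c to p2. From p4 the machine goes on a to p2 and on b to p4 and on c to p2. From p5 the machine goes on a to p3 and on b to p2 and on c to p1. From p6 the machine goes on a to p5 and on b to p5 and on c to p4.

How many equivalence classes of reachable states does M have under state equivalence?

5

Every state is reachable, so we keep all 6.
Start with accepting vs non-accepting: {p1,p2,p3,p4} | {p5,p6}.
Refine {p1,p2,p3,p4} on symbol a: members go to different blocks, giving {p1,p3,p4} and {p2}.
Refine {p1,p3,p4} on symbol a: members go to different blocks, giving {p3,p4} and {p1}.
On input a, block {p5,p6} splits into {p5} and {p6}.
Stable partition: {p3,p4} | {p5} | {p2} | {p1} | {p6} — 5 equivalence classes.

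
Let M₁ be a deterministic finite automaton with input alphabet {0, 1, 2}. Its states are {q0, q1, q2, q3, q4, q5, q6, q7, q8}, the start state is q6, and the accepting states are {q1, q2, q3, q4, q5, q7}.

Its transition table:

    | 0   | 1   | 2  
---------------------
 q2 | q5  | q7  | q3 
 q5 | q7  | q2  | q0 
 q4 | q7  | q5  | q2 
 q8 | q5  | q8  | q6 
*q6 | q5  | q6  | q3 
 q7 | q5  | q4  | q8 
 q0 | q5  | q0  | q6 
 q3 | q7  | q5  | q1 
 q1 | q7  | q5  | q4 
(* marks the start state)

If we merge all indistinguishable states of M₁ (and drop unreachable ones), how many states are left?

4

All states are reachable from the start state.
Start with accepting vs non-accepting: {q1,q2,q3,q4,q5,q7} | {q0,q6,q8}.
Refine {q1,q2,q3,q4,q5,q7} on symbol 2: members go to different blocks, giving {q1,q2,q3,q4} and {q5,q7}.
Refine {q0,q6,q8} on symbol 2: members go to different blocks, giving {q0,q8} and {q6}.
No further refinement is possible. Final partition (4 blocks): {q1,q2,q3,q4} | {q0,q8} | {q5,q7} | {q6}.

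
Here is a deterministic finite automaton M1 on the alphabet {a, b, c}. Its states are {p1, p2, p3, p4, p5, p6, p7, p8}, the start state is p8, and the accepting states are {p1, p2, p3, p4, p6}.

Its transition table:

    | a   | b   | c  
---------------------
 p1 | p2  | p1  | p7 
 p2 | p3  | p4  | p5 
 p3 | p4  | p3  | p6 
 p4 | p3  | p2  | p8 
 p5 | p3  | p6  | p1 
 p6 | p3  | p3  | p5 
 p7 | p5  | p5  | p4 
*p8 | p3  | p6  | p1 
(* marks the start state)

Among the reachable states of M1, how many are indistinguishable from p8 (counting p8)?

2

Initial partition by acceptance: {p1,p2,p3,p4,p6} | {p5,p7,p8}.
Refine {p1,p2,p3,p4,p6} on symbol c: members go to different blocks, giving {p1,p2,p4,p6} and {p3}.
Split {p1,p2,p4,p6} by δ(·,a) → {p2,p4,p6} and {p1}.
Refine {p2,p4,p6} on symbol b: members go to different blocks, giving {p2,p4} and {p6}.
Refine {p5,p7,p8} on symbol a: members go to different blocks, giving {p5,p8} and {p7}.
The partition is now stable with 6 blocks: {p2,p4} | {p5,p8} | {p3} | {p1} | {p6} | {p7}.
The equivalence class containing p8 is {p5,p8}, of size 2.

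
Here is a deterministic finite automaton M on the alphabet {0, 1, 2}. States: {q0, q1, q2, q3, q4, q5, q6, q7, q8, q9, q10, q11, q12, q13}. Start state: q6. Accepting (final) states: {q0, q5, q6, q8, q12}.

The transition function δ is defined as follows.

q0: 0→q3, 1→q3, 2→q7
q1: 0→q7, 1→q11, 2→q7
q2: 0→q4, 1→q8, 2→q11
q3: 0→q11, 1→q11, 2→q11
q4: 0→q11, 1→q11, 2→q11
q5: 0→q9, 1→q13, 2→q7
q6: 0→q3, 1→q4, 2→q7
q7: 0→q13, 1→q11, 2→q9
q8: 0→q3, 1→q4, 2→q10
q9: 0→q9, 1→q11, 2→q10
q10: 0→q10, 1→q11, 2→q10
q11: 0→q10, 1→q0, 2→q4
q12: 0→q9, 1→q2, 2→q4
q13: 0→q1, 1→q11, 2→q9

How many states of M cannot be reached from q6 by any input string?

4

BFS from q6 reaches {q0, q1, q3, q4, q6, q7, q9, q10, q11, q13}; the 4 state(s) q2, q5, q8, q12 are never visited.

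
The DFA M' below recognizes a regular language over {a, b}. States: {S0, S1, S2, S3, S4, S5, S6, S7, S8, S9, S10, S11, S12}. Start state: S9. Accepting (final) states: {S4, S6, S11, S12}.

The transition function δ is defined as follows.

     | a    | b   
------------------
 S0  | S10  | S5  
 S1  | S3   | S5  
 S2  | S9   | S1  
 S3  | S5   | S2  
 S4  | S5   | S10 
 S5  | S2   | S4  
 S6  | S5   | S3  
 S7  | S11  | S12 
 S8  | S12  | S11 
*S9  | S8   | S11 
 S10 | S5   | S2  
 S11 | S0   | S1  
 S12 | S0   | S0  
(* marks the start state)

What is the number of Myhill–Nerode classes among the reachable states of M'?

8

States {S6,S7} cannot be reached from the start state, so discard them.
Initial partition by acceptance: {S4,S11,S12} | {S0,S1,S2,S3,S5,S8,S9,S10}.
Refine {S0,S1,S2,S3,S5,S8,S9,S10} on symbol a: members go to different blocks, giving {S0,S1,S2,S3,S5,S9,S10} and {S8}.
Split {S0,S1,S2,S3,S5,S9,S10} by δ(·,a) → {S0,S1,S2,S3,S5,S10} and {S9}.
Refine {S0,S1,S2,S3,S5,S10} on symbol a: members go to different blocks, giving {S0,S1,S3,S5,S10} and {S2}.
On input a, block {S0,S1,S3,S5,S10} splits into {S0,S1,S3,S10} and {S5}.
On input a, block {S4,S11,S12} splits into {S11,S12} and {S4}.
Split {S0,S1,S3,S10} by δ(·,a) → {S0,S1} and {S3,S10}.
The partition is now stable with 8 blocks: {S11,S12} | {S0,S1} | {S8} | {S9} | {S2} | {S5} | {S4} | {S3,S10}.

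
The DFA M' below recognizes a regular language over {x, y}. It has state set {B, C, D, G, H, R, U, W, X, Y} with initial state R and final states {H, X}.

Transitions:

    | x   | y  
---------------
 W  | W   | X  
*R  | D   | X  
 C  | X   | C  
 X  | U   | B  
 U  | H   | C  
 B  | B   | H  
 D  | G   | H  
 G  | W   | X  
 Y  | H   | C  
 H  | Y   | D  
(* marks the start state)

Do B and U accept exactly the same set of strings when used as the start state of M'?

P0 = {H,X} | {B,C,D,G,R,U,W,Y}.
Refine {B,C,D,G,R,U,W,Y} on symbol x: members go to different blocks, giving {B,D,G,R,W} and {C,U,Y}.
Stable partition: {H,X} | {B,D,G,R,W} | {C,U,Y} — 3 equivalence classes.
B and U end up in different blocks, so they are distinguishable. For instance, the string 'x' is accepted from only U.

No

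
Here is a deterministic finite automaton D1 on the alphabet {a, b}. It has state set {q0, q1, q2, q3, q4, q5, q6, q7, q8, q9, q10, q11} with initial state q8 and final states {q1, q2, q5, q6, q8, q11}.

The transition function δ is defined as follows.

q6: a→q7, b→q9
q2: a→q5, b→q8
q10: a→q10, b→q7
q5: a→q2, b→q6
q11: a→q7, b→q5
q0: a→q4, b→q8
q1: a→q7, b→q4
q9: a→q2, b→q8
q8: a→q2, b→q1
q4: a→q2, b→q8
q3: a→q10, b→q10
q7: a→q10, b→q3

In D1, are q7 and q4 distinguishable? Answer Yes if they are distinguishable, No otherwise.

Reachable states from the start: {q1,q2,q3,q4,q5,q6,q7,q8,q9,q10}. Unreachable: {q0,q11} — drop them.
Start with accepting vs non-accepting: {q1,q2,q5,q6,q8} | {q3,q4,q7,q9,q10}.
Refine {q1,q2,q5,q6,q8} on symbol a: members go to different blocks, giving {q2,q5,q8} and {q1,q6}.
On input b, block {q2,q5,q8} splits into {q5,q8} and {q2}.
Split {q3,q4,q7,q9,q10} by δ(·,a) → {q3,q7,q10} and {q4,q9}.
The partition is now stable with 5 blocks: {q5,q8} | {q3,q7,q10} | {q1,q6} | {q2} | {q4,q9}.
q7 and q4 end up in different blocks, so they are distinguishable. For instance, the string 'a' is accepted from only q4.

Yes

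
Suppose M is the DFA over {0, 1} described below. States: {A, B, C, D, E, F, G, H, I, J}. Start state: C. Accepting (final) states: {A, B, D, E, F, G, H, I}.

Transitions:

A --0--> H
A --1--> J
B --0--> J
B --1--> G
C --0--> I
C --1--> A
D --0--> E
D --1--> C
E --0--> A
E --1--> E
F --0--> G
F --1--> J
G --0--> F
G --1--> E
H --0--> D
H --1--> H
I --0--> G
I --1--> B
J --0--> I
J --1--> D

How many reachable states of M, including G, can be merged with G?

3

Every state is reachable, so we keep all 10.
Start with accepting vs non-accepting: {A,B,D,E,F,G,H,I} | {C,J}.
On input 0, block {A,B,D,E,F,G,H,I} splits into {A,D,E,F,G,H,I} and {B}.
On input 1, block {A,D,E,F,G,H,I} splits into {A,D,F} and {E,G,H} and {I}.
No further refinement is possible. Final partition (5 blocks): {A,D,F} | {C,J} | {B} | {E,G,H} | {I}.
State G belongs to the block {E,G,H}, which has 3 states.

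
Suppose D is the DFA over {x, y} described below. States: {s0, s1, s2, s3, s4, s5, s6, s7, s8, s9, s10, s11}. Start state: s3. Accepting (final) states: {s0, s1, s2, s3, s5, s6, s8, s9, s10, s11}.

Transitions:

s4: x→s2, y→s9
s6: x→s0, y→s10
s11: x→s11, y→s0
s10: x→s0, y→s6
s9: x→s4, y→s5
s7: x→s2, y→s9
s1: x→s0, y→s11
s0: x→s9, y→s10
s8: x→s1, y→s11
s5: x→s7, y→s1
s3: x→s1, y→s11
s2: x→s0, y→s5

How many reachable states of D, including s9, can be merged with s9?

1

Reachable states from the start: {s0,s1,s2,s3,s4,s5,s6,s7,s9,s10,s11}. Unreachable: {s8} — drop them.
Initial partition by acceptance: {s0,s1,s2,s3,s5,s6,s9,s10,s11} | {s4,s7}.
On input x, block {s0,s1,s2,s3,s5,s6,s9,s10,s11} splits into {s0,s1,s2,s3,s6,s10,s11} and {s5,s9}.
Refine {s0,s1,s2,s3,s6,s10,s11} on symbol x: members go to different blocks, giving {s1,s2,s3,s6,s10,s11} and {s0}.
On input x, block {s1,s2,s3,s6,s10,s11} splits into {s1,s2,s6,s10} and {s3,s11}.
On input y, block {s1,s2,s6,s10} splits into {s6,s10} and {s1} and {s2}.
On input y, block {s5,s9} splits into {s5} and {s9}.
Split {s3,s11} by δ(·,x) → {s3} and {s11}.
The partition is now stable with 9 blocks: {s6,s10} | {s4,s7} | {s5} | {s0} | {s3} | {s1} | {s2} | {s9} | {s11}.
State s9 belongs to the block {s9}, which has 1 states.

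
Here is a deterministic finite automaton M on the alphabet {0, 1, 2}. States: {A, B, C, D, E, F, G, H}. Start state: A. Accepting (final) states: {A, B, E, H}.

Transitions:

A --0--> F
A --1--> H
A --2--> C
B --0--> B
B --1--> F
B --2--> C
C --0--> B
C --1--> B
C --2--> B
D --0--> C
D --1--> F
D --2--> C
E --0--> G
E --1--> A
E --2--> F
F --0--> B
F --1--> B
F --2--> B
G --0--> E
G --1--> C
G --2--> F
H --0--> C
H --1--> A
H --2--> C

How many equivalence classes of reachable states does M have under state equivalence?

3

First remove the unreachable states {D,E,G}; 5 states remain.
Start with accepting vs non-accepting: {A,B,H} | {C,F}.
On input 0, block {A,B,H} splits into {A,H} and {B}.
Stable partition: {A,H} | {C,F} | {B} — 3 equivalence classes.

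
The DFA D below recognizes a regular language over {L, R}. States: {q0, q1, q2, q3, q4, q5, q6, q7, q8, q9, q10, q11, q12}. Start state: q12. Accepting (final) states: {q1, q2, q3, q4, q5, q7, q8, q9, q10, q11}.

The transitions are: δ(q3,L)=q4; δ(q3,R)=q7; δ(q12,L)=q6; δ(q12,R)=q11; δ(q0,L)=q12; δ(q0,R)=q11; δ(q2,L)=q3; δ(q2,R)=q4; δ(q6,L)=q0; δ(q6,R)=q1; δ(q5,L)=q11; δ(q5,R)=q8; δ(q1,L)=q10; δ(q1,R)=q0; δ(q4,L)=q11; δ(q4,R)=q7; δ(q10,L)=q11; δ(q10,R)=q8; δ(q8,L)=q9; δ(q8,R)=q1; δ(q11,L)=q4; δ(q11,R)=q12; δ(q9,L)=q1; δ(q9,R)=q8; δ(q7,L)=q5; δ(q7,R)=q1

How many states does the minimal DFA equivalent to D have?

First remove the unreachable states {q2,q3}; 11 states remain.
Initial partition by acceptance: {q1,q4,q5,q7,q8,q9,q10,q11} | {q0,q6,q12}.
On input R, block {q1,q4,q5,q7,q8,q9,q10,q11} splits into {q4,q5,q7,q8,q9,q10} and {q1,q11}.
Refine {q4,q5,q7,q8,q9,q10} on symbol L: members go to different blocks, giving {q4,q5,q9,q10} and {q7,q8}.
The partition is now stable with 4 blocks: {q4,q5,q9,q10} | {q0,q6,q12} | {q1,q11} | {q7,q8}.

4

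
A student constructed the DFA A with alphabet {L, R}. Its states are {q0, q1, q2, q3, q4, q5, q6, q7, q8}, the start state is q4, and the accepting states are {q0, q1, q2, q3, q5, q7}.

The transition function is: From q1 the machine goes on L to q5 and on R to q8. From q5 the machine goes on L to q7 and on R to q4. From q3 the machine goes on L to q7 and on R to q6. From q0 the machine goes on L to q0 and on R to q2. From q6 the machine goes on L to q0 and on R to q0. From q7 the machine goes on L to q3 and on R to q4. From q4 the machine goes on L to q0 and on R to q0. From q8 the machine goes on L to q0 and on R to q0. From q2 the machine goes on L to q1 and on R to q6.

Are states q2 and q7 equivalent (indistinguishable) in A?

Yes

All states are reachable from the start state.
Start with accepting vs non-accepting: {q0,q1,q2,q3,q5,q7} | {q4,q6,q8}.
Split {q0,q1,q2,q3,q5,q7} by δ(·,R) → {q1,q2,q3,q5,q7} and {q0}.
No further refinement is possible. Final partition (3 blocks): {q1,q2,q3,q5,q7} | {q4,q6,q8} | {q0}.
q2 and q7 lie in the same block of the stable partition, so they are equivalent — no string distinguishes them.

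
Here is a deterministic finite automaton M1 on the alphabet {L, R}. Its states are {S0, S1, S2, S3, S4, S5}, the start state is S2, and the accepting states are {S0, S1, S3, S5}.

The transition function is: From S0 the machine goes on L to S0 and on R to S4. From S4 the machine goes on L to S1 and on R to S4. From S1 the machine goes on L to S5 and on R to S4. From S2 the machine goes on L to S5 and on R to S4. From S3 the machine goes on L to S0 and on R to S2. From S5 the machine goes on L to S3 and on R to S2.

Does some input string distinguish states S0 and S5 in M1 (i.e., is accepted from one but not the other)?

No

Every state is reachable, so we keep all 6.
Initial partition by acceptance: {S0,S1,S3,S5} | {S2,S4}.
No further refinement is possible. Final partition (2 blocks): {S0,S1,S3,S5} | {S2,S4}.
S0 and S5 lie in the same block of the stable partition, so they are equivalent — no string distinguishes them.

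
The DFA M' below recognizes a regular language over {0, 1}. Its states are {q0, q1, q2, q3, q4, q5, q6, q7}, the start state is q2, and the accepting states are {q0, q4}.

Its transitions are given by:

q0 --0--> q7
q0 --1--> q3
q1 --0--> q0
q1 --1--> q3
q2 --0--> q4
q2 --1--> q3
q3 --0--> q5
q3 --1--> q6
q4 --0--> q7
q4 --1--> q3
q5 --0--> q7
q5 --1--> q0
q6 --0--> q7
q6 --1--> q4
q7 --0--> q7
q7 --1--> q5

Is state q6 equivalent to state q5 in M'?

Yes

Reachable states from the start: {q0,q2,q3,q4,q5,q6,q7}. Unreachable: {q1} — drop them.
Start with accepting vs non-accepting: {q0,q4} | {q2,q3,q5,q6,q7}.
Refine {q2,q3,q5,q6,q7} on symbol 0: members go to different blocks, giving {q3,q5,q6,q7} and {q2}.
Refine {q3,q5,q6,q7} on symbol 1: members go to different blocks, giving {q3,q7} and {q5,q6}.
On input 0, block {q3,q7} splits into {q3} and {q7}.
The partition is now stable with 5 blocks: {q0,q4} | {q3} | {q2} | {q5,q6} | {q7}.
q6 and q5 lie in the same block of the stable partition, so they are equivalent — no string distinguishes them.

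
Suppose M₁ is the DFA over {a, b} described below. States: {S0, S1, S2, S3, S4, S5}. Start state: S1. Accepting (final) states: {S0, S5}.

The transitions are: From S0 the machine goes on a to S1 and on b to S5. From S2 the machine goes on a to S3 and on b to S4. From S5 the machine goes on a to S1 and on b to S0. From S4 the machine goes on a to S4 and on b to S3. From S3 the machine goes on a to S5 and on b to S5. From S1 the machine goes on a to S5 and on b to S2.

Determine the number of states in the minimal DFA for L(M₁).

5

P0 = {S0,S5} | {S1,S2,S3,S4}.
Split {S1,S2,S3,S4} by δ(·,a) → {S1,S3} and {S2,S4}.
Refine {S1,S3} on symbol b: members go to different blocks, giving {S1} and {S3}.
On input a, block {S2,S4} splits into {S2} and {S4}.
The partition is now stable with 5 blocks: {S0,S5} | {S1} | {S2} | {S3} | {S4}.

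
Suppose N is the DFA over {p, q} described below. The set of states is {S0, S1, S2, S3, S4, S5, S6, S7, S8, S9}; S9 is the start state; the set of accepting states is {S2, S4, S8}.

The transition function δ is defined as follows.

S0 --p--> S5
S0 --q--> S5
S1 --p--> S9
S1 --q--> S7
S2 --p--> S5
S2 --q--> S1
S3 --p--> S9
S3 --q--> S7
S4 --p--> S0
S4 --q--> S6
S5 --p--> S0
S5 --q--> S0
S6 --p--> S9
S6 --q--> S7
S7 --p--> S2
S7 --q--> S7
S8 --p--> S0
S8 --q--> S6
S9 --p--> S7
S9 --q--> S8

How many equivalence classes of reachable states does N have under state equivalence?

5

States {S3,S4} cannot be reached from the start state, so discard them.
Initial partition by acceptance: {S2,S8} | {S0,S1,S5,S6,S7,S9}.
On input p, block {S0,S1,S5,S6,S7,S9} splits into {S0,S1,S5,S6,S9} and {S7}.
Refine {S0,S1,S5,S6,S9} on symbol p: members go to different blocks, giving {S0,S1,S5,S6} and {S9}.
Split {S0,S1,S5,S6} by δ(·,p) → {S0,S5} and {S1,S6}.
No further refinement is possible. Final partition (5 blocks): {S2,S8} | {S0,S5} | {S7} | {S9} | {S1,S6}.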